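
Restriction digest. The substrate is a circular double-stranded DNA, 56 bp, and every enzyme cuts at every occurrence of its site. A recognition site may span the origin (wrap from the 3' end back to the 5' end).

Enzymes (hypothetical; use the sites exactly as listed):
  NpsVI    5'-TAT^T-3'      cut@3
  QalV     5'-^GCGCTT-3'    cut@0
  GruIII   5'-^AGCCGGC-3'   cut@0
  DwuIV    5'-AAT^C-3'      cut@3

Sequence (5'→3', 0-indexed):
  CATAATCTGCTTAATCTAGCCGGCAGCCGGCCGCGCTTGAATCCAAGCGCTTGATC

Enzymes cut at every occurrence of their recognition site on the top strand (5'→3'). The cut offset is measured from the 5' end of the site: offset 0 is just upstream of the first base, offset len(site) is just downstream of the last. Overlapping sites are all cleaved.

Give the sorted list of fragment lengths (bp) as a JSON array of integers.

[2,4,7,8,9,10,16]

Per-enzyme occurrences:
  NpsVI (TATT, off=3): no sites
  QalV GCGCTT/0: at [32, 46] ⇒ [32, 46]
  GruIII AGCCGGC/0: at [17, 24] ⇒ [17, 24]
  DwuIV AATC/3: at [3, 12, 39] ⇒ [6, 15, 42]

Pooled cuts: [6, 15, 17, 24, 32, 42, 46]

Fragments:
  6→15: 9 bp
  15→17: 2 bp
  17→24: 7 bp
  24→32: 8 bp
  32→42: 10 bp
  42→46: 4 bp
  46→6 (wrap): 56-46+6 = 16 bp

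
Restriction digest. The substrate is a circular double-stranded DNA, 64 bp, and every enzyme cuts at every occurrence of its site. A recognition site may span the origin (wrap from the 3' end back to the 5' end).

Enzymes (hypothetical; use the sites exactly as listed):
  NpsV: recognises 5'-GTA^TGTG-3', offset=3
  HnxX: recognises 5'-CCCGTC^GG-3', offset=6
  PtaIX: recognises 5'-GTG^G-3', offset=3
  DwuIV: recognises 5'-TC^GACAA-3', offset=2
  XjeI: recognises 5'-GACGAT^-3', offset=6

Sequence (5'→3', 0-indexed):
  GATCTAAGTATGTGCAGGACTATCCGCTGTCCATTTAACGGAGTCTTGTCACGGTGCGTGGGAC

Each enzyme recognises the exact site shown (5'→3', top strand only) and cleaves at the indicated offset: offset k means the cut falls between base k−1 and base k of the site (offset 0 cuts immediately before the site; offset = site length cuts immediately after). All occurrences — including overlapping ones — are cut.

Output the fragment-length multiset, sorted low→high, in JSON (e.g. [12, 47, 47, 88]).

[7,7,50]

Site scan:
  NpsV (GTATGTG, off=3): starts [7] → cuts [10]
  HnxX (CCCGTCGG, off=6): no sites
  PtaIX (GTGG, off=3): starts [57] → cuts [60]
  DwuIV (TCGACAA, off=2): no sites
  XjeI (GACGAT, off=6): starts [61] → cuts [3]

Pooled cuts: [3, 10, 60]

Fragment lengths:
  3→10: 7 bp
  10→60: 50 bp
  60→3 (wrap): 64-60+3 = 7 bp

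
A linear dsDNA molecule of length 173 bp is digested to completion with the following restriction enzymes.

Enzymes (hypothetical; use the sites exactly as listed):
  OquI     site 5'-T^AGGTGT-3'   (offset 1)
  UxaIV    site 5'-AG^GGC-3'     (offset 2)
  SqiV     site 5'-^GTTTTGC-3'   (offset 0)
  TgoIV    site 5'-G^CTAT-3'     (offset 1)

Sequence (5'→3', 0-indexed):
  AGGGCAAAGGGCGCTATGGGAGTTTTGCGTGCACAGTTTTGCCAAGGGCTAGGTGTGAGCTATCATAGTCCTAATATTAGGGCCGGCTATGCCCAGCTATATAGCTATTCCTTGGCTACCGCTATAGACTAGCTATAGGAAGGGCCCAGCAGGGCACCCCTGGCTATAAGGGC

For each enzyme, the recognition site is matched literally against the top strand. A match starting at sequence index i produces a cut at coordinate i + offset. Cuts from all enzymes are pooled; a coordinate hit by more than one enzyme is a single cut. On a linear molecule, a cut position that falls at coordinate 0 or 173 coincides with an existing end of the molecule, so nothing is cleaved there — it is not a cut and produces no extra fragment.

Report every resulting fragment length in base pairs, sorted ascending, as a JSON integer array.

[2,3,4,4,6,7,7,8,8,9,10,10,10,11,11,11,14,17,21]

Scan for sites:
  OquI (TAGGTGT, off=1): starts [49] → cuts [50]
  UxaIV (AGGGC, off=2): starts [0, 7, 44, 78, 140, 150, 168] → cuts [2, 9, 46, 80, 142, 152, 170]
  SqiV (GTTTTGC, off=0): starts [21, 35] → cuts [21, 35]
  TgoIV (GCTAT, off=1): starts [12, 58, 85, 95, 103, 120, 131, 162] → cuts [13, 59, 86, 96, 104, 121, 132, 163]

All cut coordinates (distinct, sorted): [2, 9, 13, 21, 35, 46, 50, 59, 80, 86, 96, 104, 121, 132, 142, 152, 163, 170]

Fragments:
  [0,2): 2 bp
  [2,9): 7 bp
  [9,13): 4 bp
  [13,21): 8 bp
  [21,35): 14 bp
  [35,46): 11 bp
  [46,50): 4 bp
  [50,59): 9 bp
  [59,80): 21 bp
  [80,86): 6 bp
  [86,96): 10 bp
  [96,104): 8 bp
  [104,121): 17 bp
  [121,132): 11 bp
  [132,142): 10 bp
  [142,152): 10 bp
  [152,163): 11 bp
  [163,170): 7 bp
  [170,173): 3 bp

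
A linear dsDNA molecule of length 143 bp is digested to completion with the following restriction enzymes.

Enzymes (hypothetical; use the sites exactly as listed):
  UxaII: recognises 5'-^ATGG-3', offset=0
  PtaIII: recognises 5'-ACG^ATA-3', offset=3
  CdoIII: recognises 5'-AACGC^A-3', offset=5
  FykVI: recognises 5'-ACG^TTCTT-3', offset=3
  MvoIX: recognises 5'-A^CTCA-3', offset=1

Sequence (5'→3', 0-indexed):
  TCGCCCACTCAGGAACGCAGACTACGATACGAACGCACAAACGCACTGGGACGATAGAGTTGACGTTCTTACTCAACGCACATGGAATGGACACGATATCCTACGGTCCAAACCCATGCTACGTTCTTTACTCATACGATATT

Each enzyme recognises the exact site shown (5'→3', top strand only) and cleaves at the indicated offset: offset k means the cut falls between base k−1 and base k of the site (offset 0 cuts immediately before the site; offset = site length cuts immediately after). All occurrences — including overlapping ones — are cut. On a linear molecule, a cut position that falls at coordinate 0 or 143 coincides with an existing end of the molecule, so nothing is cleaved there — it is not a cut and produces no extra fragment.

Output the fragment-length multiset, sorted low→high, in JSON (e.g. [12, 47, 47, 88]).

Per-enzyme occurrences:
  UxaII ATGG/0: at [81, 86] ⇒ [81, 86]
  PtaIII ACGATA/3: at [23, 50, 92, 135] ⇒ [26, 53, 95, 138]
  CdoIII AACGCA/5: at [13, 31, 39, 74] ⇒ [18, 36, 44, 79]
  FykVI ACGTTCTT/3: at [62, 120] ⇒ [65, 123]
  MvoIX ACTCA/1: at [6, 70, 129] ⇒ [7, 71, 130]

All cut coordinates (distinct, sorted): [7, 18, 26, 36, 44, 53, 65, 71, 79, 81, 86, 95, 123, 130, 138]

Fragment lengths:
  [0,7): 7 bp
  [7,18): 11 bp
  [18,26): 8 bp
  [26,36): 10 bp
  [36,44): 8 bp
  [44,53): 9 bp
  [53,65): 12 bp
  [65,71): 6 bp
  [71,79): 8 bp
  [79,81): 2 bp
  [81,86): 5 bp
  [86,95): 9 bp
  [95,123): 28 bp
  [123,130): 7 bp
  [130,138): 8 bp
  [138,143): 5 bp

[2,5,5,6,7,7,8,8,8,8,9,9,10,11,12,28]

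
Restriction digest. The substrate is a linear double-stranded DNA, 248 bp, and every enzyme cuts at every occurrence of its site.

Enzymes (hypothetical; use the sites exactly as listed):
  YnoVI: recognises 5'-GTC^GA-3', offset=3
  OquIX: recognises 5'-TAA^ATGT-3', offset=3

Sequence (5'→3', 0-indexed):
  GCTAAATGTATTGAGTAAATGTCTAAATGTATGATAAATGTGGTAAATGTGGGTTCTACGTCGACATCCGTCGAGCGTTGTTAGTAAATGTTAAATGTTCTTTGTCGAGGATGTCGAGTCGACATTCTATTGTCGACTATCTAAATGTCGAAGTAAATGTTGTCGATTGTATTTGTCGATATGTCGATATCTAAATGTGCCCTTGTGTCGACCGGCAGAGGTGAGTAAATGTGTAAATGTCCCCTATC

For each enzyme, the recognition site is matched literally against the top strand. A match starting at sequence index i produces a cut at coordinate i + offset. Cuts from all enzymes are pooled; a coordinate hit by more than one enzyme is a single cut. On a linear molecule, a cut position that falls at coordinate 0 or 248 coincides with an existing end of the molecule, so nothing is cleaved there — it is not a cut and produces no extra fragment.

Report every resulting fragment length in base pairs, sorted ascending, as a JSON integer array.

[5,5,5,7,7,8,8,8,8,9,9,9,10,10,11,12,12,13,13,14,15,15,16,19]

Scan for sites:
  YnoVI GTCGA/3: at [59, 69, 103, 112, 117, 131, 146, 161, 174, 182, 206] ⇒ [62, 72, 106, 115, 120, 134, 149, 164, 177, 185, 209]
  OquIX TAAATGT/3: at [2, 15, 23, 34, 43, 84, 91, 141, 153, 191, 225, 233] ⇒ [5, 18, 26, 37, 46, 87, 94, 144, 156, 194, 228, 236]

All cut coordinates (distinct, sorted): [5, 18, 26, 37, 46, 62, 72, 87, 94, 106, 115, 120, 134, 144, 149, 156, 164, 177, 185, 194, 209, 228, 236]

Fragments:
  [0,5): 5 bp
  [5,18): 13 bp
  [18,26): 8 bp
  [26,37): 11 bp
  [37,46): 9 bp
  [46,62): 16 bp
  [62,72): 10 bp
  [72,87): 15 bp
  [87,94): 7 bp
  [94,106): 12 bp
  [106,115): 9 bp
  [115,120): 5 bp
  [120,134): 14 bp
  [134,144): 10 bp
  [144,149): 5 bp
  [149,156): 7 bp
  [156,164): 8 bp
  [164,177): 13 bp
  [177,185): 8 bp
  [185,194): 9 bp
  [194,209): 15 bp
  [209,228): 19 bp
  [228,236): 8 bp
  [236,248): 12 bp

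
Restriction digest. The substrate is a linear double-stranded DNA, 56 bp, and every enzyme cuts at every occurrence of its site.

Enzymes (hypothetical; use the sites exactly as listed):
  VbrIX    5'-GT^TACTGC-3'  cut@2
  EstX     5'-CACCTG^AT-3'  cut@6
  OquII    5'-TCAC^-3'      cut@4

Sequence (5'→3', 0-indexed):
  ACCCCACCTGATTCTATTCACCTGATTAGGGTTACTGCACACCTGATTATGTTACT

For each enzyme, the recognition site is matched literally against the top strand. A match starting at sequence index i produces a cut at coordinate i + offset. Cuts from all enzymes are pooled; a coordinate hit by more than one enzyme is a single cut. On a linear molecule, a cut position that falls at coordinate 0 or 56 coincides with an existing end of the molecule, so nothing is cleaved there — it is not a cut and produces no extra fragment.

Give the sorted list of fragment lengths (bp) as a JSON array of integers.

[3,8,10,11,11,13]

Scan for sites:
  VbrIX GTTACTGC/2: at [30] ⇒ [32]
  EstX CACCTGAT/6: at [4, 18, 39] ⇒ [10, 24, 45]
  OquII TCAC/4: at [17] ⇒ [21]

All cut coordinates (distinct, sorted): [10, 21, 24, 32, 45]

Fragment lengths:
  [0,10): 10 bp
  [10,21): 11 bp
  [21,24): 3 bp
  [24,32): 8 bp
  [32,45): 13 bp
  [45,56): 11 bp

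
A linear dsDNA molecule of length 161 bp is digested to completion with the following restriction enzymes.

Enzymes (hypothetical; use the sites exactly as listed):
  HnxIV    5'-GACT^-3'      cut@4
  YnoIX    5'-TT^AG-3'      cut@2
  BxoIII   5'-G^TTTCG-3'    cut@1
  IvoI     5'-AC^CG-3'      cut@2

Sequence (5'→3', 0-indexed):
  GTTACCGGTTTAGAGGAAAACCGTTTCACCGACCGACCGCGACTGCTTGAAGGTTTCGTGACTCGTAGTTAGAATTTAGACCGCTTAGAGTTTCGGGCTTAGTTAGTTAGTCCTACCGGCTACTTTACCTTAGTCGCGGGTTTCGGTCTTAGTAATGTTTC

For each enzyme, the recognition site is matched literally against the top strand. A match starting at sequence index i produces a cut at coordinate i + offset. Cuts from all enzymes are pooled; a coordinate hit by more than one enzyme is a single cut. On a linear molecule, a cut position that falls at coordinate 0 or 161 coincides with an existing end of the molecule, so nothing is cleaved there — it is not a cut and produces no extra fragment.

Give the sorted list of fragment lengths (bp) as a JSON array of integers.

[4,4,4,4,4,4,5,5,6,7,7,7,8,8,9,9,10,10,10,10,11,15]

Per-enzyme occurrences:
  HnxIV GACT/4: at [40, 59] ⇒ [44, 63]
  YnoIX TTAG/2: at [9, 68, 75, 84, 98, 102, 106, 129, 148] ⇒ [11, 70, 77, 86, 100, 104, 108, 131, 150]
  BxoIII GTTTCG/1: at [52, 89, 139] ⇒ [53, 90, 140]
  IvoI ACCG/2: at [3, 19, 27, 31, 35, 79, 114] ⇒ [5, 21, 29, 33, 37, 81, 116]

All cut coordinates (distinct, sorted): [5, 11, 21, 29, 33, 37, 44, 53, 63, 70, 77, 81, 86, 90, 100, 104, 108, 116, 131, 140, 150]

Fragment lengths:
  [0,5): 5 bp
  [5,11): 6 bp
  [11,21): 10 bp
  [21,29): 8 bp
  [29,33): 4 bp
  [33,37): 4 bp
  [37,44): 7 bp
  [44,53): 9 bp
  [53,63): 10 bp
  [63,70): 7 bp
  [70,77): 7 bp
  [77,81): 4 bp
  [81,86): 5 bp
  [86,90): 4 bp
  [90,100): 10 bp
  [100,104): 4 bp
  [104,108): 4 bp
  [108,116): 8 bp
  [116,131): 15 bp
  [131,140): 9 bp
  [140,150): 10 bp
  [150,161): 11 bp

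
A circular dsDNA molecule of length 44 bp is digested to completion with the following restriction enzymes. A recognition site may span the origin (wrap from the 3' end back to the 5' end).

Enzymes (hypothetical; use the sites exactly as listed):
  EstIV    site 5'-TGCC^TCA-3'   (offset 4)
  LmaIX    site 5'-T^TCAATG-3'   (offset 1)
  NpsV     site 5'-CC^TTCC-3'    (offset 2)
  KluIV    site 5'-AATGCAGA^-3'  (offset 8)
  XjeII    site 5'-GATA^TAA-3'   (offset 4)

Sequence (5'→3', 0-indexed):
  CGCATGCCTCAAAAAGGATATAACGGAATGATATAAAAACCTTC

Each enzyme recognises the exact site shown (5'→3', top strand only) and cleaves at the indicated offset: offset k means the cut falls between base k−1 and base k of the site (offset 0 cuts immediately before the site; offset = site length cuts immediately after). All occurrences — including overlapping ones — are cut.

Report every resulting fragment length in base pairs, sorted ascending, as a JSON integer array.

Per-enzyme occurrences:
  EstIV (TGCCTCA, off=4): starts [4] → cuts [8]
  LmaIX (TTCAATG, off=1): no sites
  NpsV (CCTTCC, off=2): starts [39] → cuts [41]
  KluIV (AATGCAGA, off=8): no sites
  XjeII (GATATAA, off=4): starts [16, 29] → cuts [20, 33]

Pooled cuts: [8, 20, 33, 41]

Fragment lengths:
  8→20: 12 bp
  20→33: 13 bp
  33→41: 8 bp
  41→8 (wrap): 44-41+8 = 11 bp

[8,11,12,13]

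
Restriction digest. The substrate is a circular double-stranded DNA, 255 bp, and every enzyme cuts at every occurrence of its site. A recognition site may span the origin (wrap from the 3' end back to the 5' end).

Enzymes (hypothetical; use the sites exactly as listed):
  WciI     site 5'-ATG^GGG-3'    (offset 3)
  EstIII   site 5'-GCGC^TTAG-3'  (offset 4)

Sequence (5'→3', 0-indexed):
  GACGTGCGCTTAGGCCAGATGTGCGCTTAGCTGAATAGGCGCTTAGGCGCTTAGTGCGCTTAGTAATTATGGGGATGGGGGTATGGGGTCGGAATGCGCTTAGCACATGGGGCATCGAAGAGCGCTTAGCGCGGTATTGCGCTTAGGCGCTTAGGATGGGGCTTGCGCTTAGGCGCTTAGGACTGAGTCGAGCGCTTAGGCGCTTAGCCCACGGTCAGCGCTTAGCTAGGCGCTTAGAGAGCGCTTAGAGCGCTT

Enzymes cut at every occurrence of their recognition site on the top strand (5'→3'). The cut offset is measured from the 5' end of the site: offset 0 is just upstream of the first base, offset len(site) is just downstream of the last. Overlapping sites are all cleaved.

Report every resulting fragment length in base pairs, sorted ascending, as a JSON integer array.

[6,8,8,8,8,8,8,9,10,10,11,12,12,14,16,16,17,17,18,19,20]

Scan for sites:
  WciI (ATGGGG, off=3): starts [68, 74, 82, 106, 155] → cuts [71, 77, 85, 109, 158]
  EstIII (GCGCTTAG, off=4): starts [5, 22, 38, 46, 55, 95, 121, 138, 146, 164, 172, 191, 199, 217, 229, 240] → cuts [9, 26, 42, 50, 59, 99, 125, 142, 150, 168, 176, 195, 203, 221, 233, 244]

Pooled cuts: [9, 26, 42, 50, 59, 71, 77, 85, 99, 109, 125, 142, 150, 158, 168, 176, 195, 203, 221, 233, 244]

Fragment lengths:
  9→26: 17 bp
  26→42: 16 bp
  42→50: 8 bp
  50→59: 9 bp
  59→71: 12 bp
  71→77: 6 bp
  77→85: 8 bp
  85→99: 14 bp
  99→109: 10 bp
  109→125: 16 bp
  125→142: 17 bp
  142→150: 8 bp
  150→158: 8 bp
  158→168: 10 bp
  168→176: 8 bp
  176→195: 19 bp
  195→203: 8 bp
  203→221: 18 bp
  221→233: 12 bp
  233→244: 11 bp
  244→9 (wrap): 255-244+9 = 20 bp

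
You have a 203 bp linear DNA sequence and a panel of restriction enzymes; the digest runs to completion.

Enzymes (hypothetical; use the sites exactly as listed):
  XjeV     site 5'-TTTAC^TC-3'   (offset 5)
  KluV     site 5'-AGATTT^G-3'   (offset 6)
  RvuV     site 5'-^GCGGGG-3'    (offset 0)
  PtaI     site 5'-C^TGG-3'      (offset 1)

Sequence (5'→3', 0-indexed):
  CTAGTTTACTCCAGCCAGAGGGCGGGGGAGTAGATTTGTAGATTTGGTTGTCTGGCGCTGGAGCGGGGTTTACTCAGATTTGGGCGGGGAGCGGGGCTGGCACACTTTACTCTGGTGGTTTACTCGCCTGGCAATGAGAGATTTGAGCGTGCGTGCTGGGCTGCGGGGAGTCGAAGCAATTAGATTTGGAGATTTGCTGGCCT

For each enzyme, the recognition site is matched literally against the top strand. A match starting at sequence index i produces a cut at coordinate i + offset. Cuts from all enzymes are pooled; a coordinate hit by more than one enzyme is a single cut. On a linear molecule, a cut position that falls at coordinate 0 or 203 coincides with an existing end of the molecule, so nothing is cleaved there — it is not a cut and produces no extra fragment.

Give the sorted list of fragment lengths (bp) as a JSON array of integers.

Scan for sites:
  XjeV TTTACTC/5: at [4, 68, 105, 118] ⇒ [9, 73, 110, 123]
  KluV AGATTTG/6: at [31, 39, 75, 138, 181, 189] ⇒ [37, 45, 81, 144, 187, 195]
  RvuV GCGGGG/0: at [21, 62, 83, 90, 162] ⇒ [21, 62, 83, 90, 162]
  PtaI CTGG/1: at [51, 57, 96, 111, 127, 155, 196] ⇒ [52, 58, 97, 112, 128, 156, 197]

Pooled cuts: [9, 21, 37, 45, 52, 58, 62, 73, 81, 83, 90, 97, 110, 112, 123, 128, 144, 156, 162, 187, 195, 197]

Fragments:
  [0,9): 9 bp
  [9,21): 12 bp
  [21,37): 16 bp
  [37,45): 8 bp
  [45,52): 7 bp
  [52,58): 6 bp
  [58,62): 4 bp
  [62,73): 11 bp
  [73,81): 8 bp
  [81,83): 2 bp
  [83,90): 7 bp
  [90,97): 7 bp
  [97,110): 13 bp
  [110,112): 2 bp
  [112,123): 11 bp
  [123,128): 5 bp
  [128,144): 16 bp
  [144,156): 12 bp
  [156,162): 6 bp
  [162,187): 25 bp
  [187,195): 8 bp
  [195,197): 2 bp
  [197,203): 6 bp

[2,2,2,4,5,6,6,6,7,7,7,8,8,8,9,11,11,12,12,13,16,16,25]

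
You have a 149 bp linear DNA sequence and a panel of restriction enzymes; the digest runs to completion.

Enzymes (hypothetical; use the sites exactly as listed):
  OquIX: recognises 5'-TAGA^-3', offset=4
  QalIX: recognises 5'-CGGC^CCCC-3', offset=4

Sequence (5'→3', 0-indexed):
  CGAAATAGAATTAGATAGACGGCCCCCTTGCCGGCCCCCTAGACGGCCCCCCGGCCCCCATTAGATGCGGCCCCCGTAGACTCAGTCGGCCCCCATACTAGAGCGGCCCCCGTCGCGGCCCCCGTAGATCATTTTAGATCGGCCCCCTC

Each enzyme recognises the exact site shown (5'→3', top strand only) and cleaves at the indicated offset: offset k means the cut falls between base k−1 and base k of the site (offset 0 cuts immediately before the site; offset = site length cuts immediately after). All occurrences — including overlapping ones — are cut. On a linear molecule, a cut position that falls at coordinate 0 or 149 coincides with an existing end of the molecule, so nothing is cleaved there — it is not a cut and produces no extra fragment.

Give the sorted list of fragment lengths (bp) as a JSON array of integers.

Site scan:
  OquIX TAGA/4: at [5, 11, 15, 39, 61, 76, 98, 124, 134] ⇒ [9, 15, 19, 43, 65, 80, 102, 128, 138]
  QalIX CGGCCCCC/4: at [19, 31, 43, 51, 67, 86, 103, 115, 139] ⇒ [23, 35, 47, 55, 71, 90, 107, 119, 143]

All cut coordinates (distinct, sorted): [9, 15, 19, 23, 35, 43, 47, 55, 65, 71, 80, 90, 102, 107, 119, 128, 138, 143]

Fragment lengths:
  [0,9): 9 bp
  [9,15): 6 bp
  [15,19): 4 bp
  [19,23): 4 bp
  [23,35): 12 bp
  [35,43): 8 bp
  [43,47): 4 bp
  [47,55): 8 bp
  [55,65): 10 bp
  [65,71): 6 bp
  [71,80): 9 bp
  [80,90): 10 bp
  [90,102): 12 bp
  [102,107): 5 bp
  [107,119): 12 bp
  [119,128): 9 bp
  [128,138): 10 bp
  [138,143): 5 bp
  [143,149): 6 bp

[4,4,4,5,5,6,6,6,8,8,9,9,9,10,10,10,12,12,12]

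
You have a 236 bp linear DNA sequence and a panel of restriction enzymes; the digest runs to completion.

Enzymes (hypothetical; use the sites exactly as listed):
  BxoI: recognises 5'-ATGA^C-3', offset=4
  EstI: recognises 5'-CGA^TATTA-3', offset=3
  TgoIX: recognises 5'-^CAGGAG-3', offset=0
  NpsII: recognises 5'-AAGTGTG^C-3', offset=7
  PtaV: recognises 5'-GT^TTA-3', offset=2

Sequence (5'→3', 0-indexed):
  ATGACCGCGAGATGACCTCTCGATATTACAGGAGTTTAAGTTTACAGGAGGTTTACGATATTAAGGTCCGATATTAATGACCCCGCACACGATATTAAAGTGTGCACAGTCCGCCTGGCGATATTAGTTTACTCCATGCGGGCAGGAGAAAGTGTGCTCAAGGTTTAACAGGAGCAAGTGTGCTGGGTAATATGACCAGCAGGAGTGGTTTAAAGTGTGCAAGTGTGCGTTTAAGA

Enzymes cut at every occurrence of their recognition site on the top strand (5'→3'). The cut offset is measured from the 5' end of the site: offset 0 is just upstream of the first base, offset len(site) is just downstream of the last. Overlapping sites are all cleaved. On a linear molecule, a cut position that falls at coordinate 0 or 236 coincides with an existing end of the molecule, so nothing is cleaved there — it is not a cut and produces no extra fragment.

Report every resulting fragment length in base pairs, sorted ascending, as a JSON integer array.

Per-enzyme occurrences:
  BxoI ATGAC/4: at [0, 11, 76, 191] ⇒ [4, 15, 80, 195]
  EstI CGATATTA/3: at [20, 55, 68, 89, 118] ⇒ [23, 58, 71, 92, 121]
  TgoIX CAGGAG/0: at [28, 44, 142, 168, 199] ⇒ [28, 44, 142, 168, 199]
  NpsII AAGTGTGC/7: at [97, 149, 175, 212, 220] ⇒ [104, 156, 182, 219, 227]
  PtaV GTTTA/2: at [33, 39, 50, 126, 162, 207, 228] ⇒ [35, 41, 52, 128, 164, 209, 230]

All cut coordinates (distinct, sorted): [4, 15, 23, 28, 35, 41, 44, 52, 58, 71, 80, 92, 104, 121, 128, 142, 156, 164, 168, 182, 195, 199, 209, 219, 227, 230]

Fragment lengths:
  [0,4): 4 bp
  [4,15): 11 bp
  [15,23): 8 bp
  [23,28): 5 bp
  [28,35): 7 bp
  [35,41): 6 bp
  [41,44): 3 bp
  [44,52): 8 bp
  [52,58): 6 bp
  [58,71): 13 bp
  [71,80): 9 bp
  [80,92): 12 bp
  [92,104): 12 bp
  [104,121): 17 bp
  [121,128): 7 bp
  [128,142): 14 bp
  [142,156): 14 bp
  [156,164): 8 bp
  [164,168): 4 bp
  [168,182): 14 bp
  [182,195): 13 bp
  [195,199): 4 bp
  [199,209): 10 bp
  [209,219): 10 bp
  [219,227): 8 bp
  [227,230): 3 bp
  [230,236): 6 bp

[3,3,4,4,4,5,6,6,6,7,7,8,8,8,8,9,10,10,11,12,12,13,13,14,14,14,17]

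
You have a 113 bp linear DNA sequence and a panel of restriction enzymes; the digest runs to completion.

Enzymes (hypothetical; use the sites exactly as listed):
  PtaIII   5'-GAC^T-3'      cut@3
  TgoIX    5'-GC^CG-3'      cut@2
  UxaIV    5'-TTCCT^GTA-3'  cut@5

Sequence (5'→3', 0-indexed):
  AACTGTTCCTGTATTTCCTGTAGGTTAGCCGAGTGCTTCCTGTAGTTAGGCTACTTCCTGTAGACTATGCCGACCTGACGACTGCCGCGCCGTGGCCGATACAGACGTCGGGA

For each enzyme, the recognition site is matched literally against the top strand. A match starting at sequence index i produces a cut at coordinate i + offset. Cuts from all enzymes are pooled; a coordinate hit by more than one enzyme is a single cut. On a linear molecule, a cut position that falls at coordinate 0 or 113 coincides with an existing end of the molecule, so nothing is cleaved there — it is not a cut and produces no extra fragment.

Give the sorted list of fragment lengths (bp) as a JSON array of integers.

[3,5,5,6,6,9,10,10,12,12,17,18]

Site scan:
  PtaIII (GACT, off=3): starts [62, 79] → cuts [65, 82]
  TgoIX (GCCG, off=2): starts [27, 68, 83, 88, 94] → cuts [29, 70, 85, 90, 96]
  UxaIV (TTCCTGTA, off=5): starts [5, 14, 36, 54] → cuts [10, 19, 41, 59]

All cut coordinates (distinct, sorted): [10, 19, 29, 41, 59, 65, 70, 82, 85, 90, 96]

Fragment lengths:
  [0,10): 10 bp
  [10,19): 9 bp
  [19,29): 10 bp
  [29,41): 12 bp
  [41,59): 18 bp
  [59,65): 6 bp
  [65,70): 5 bp
  [70,82): 12 bp
  [82,85): 3 bp
  [85,90): 5 bp
  [90,96): 6 bp
  [96,113): 17 bp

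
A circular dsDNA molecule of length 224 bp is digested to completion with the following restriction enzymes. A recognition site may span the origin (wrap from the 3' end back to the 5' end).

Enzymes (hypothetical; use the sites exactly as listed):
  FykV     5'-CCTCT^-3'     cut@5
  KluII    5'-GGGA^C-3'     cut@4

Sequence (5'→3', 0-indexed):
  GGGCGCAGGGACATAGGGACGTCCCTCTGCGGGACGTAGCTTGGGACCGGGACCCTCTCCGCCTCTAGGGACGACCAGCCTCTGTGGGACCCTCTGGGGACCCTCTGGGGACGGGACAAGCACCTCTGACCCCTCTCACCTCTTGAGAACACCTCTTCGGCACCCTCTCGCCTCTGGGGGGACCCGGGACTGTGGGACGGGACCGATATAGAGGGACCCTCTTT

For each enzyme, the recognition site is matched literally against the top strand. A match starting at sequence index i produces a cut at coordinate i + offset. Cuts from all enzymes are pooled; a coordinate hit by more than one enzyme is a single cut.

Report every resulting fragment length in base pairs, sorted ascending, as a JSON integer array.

Site scan:
  FykV (CCTCT, off=5): starts [23, 53, 61, 78, 90, 101, 122, 131, 138, 151, 163, 170, 217] → cuts [28, 58, 66, 83, 95, 106, 127, 136, 143, 156, 168, 175, 222]
  KluII (GGGAC, off=4): starts [7, 15, 30, 42, 48, 67, 85, 96, 107, 112, 178, 185, 193, 198, 212] → cuts [11, 19, 34, 46, 52, 71, 89, 100, 111, 116, 182, 189, 197, 202, 216]

All cut coordinates (distinct, sorted): [11, 19, 28, 34, 46, 52, 58, 66, 71, 83, 89, 95, 100, 106, 111, 116, 127, 136, 143, 156, 168, 175, 182, 189, 197, 202, 216, 222]

Fragment lengths:
  11→19: 8 bp
  19→28: 9 bp
  28→34: 6 bp
  34→46: 12 bp
  46→52: 6 bp
  52→58: 6 bp
  58→66: 8 bp
  66→71: 5 bp
  71→83: 12 bp
  83→89: 6 bp
  89→95: 6 bp
  95→100: 5 bp
  100→106: 6 bp
  106→111: 5 bp
  111→116: 5 bp
  116→127: 11 bp
  127→136: 9 bp
  136→143: 7 bp
  143→156: 13 bp
  156→168: 12 bp
  168→175: 7 bp
  175→182: 7 bp
  182→189: 7 bp
  189→197: 8 bp
  197→202: 5 bp
  202→216: 14 bp
  216→222: 6 bp
  222→11 (wrap): 224-222+11 = 13 bp

[5,5,5,5,5,6,6,6,6,6,6,6,7,7,7,7,8,8,8,9,9,11,12,12,12,13,13,14]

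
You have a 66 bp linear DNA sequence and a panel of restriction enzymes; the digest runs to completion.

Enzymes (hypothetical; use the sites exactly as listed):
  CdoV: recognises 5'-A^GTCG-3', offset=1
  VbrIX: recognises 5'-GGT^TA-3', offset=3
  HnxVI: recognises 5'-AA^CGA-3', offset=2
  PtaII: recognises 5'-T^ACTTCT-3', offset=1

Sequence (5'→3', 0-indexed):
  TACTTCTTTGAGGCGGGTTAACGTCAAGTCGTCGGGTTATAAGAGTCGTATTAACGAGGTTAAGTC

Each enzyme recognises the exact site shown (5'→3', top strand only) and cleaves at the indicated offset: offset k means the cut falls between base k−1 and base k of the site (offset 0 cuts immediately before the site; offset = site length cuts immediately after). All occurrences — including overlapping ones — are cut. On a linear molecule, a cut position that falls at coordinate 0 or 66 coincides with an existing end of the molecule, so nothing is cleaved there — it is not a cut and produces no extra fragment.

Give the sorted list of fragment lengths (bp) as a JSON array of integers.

[1,6,6,7,9,10,10,17]

Per-enzyme occurrences:
  CdoV AGTCG/1: at [26, 43] ⇒ [27, 44]
  VbrIX GGTTA/3: at [15, 34, 57] ⇒ [18, 37, 60]
  HnxVI AACGA/2: at [52] ⇒ [54]
  PtaII TACTTCT/1: at [0] ⇒ [1]

All cut coordinates (distinct, sorted): [1, 18, 27, 37, 44, 54, 60]

Fragment lengths:
  [0,1): 1 bp
  [1,18): 17 bp
  [18,27): 9 bp
  [27,37): 10 bp
  [37,44): 7 bp
  [44,54): 10 bp
  [54,60): 6 bp
  [60,66): 6 bp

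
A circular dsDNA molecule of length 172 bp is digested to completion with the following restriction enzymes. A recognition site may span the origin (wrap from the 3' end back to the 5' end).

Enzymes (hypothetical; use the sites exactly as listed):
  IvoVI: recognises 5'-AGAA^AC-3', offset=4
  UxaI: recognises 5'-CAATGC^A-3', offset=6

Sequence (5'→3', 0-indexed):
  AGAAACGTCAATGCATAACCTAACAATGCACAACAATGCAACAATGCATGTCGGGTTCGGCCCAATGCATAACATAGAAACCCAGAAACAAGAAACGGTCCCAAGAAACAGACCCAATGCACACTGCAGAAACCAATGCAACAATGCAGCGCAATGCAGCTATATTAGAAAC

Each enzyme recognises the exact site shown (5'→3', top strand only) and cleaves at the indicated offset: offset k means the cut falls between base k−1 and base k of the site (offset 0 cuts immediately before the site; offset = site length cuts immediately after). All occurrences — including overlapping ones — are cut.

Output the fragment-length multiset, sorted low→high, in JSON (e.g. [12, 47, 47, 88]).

[6,7,8,8,8,8,10,10,10,11,11,13,13,13,15,21]

Site scan:
  IvoVI AGAAAC/4: at [0, 75, 83, 90, 103, 127, 166] ⇒ [4, 79, 87, 94, 107, 131, 170]
  UxaI CAATGCA/6: at [8, 23, 33, 41, 62, 114, 133, 141, 151] ⇒ [14, 29, 39, 47, 68, 120, 139, 147, 157]

Pooled cuts: [4, 14, 29, 39, 47, 68, 79, 87, 94, 107, 120, 131, 139, 147, 157, 170]

Fragment lengths:
  4→14: 10 bp
  14→29: 15 bp
  29→39: 10 bp
  39→47: 8 bp
  47→68: 21 bp
  68→79: 11 bp
  79→87: 8 bp
  87→94: 7 bp
  94→107: 13 bp
  107→120: 13 bp
  120→131: 11 bp
  131→139: 8 bp
  139→147: 8 bp
  147→157: 10 bp
  157→170: 13 bp
  170→4 (wrap): 172-170+4 = 6 bp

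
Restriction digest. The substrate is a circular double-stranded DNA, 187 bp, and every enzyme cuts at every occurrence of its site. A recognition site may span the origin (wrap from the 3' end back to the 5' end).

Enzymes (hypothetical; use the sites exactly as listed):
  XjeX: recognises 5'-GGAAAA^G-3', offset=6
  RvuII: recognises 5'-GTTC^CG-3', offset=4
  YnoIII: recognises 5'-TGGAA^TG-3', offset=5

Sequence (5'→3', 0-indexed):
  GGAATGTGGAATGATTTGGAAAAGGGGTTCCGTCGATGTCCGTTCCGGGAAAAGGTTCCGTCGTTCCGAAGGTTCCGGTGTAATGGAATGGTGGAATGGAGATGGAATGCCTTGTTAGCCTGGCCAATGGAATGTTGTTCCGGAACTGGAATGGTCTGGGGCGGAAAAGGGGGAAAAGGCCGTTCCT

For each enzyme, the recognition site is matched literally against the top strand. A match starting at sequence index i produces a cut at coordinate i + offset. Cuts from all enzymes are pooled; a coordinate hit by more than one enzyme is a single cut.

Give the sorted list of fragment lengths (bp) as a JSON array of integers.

[5,7,7,8,8,8,8,9,9,11,11,12,13,14,15,17,25]

Scan for sites:
  XjeX GGAAAAG/6: at [17, 47, 162, 171] ⇒ [23, 53, 168, 177]
  RvuII GTTCCG/4: at [26, 41, 54, 62, 71, 136] ⇒ [30, 45, 58, 66, 75, 140]
  YnoIII TGGAATG/5: at [6, 83, 91, 102, 127, 146, 186] ⇒ [4, 11, 88, 96, 107, 132, 151]

All cut coordinates (distinct, sorted): [4, 11, 23, 30, 45, 53, 58, 66, 75, 88, 96, 107, 132, 140, 151, 168, 177]

Fragments:
  4→11: 7 bp
  11→23: 12 bp
  23→30: 7 bp
  30→45: 15 bp
  45→53: 8 bp
  53→58: 5 bp
  58→66: 8 bp
  66→75: 9 bp
  75→88: 13 bp
  88→96: 8 bp
  96→107: 11 bp
  107→132: 25 bp
  132→140: 8 bp
  140→151: 11 bp
  151→168: 17 bp
  168→177: 9 bp
  177→4 (wrap): 187-177+4 = 14 bp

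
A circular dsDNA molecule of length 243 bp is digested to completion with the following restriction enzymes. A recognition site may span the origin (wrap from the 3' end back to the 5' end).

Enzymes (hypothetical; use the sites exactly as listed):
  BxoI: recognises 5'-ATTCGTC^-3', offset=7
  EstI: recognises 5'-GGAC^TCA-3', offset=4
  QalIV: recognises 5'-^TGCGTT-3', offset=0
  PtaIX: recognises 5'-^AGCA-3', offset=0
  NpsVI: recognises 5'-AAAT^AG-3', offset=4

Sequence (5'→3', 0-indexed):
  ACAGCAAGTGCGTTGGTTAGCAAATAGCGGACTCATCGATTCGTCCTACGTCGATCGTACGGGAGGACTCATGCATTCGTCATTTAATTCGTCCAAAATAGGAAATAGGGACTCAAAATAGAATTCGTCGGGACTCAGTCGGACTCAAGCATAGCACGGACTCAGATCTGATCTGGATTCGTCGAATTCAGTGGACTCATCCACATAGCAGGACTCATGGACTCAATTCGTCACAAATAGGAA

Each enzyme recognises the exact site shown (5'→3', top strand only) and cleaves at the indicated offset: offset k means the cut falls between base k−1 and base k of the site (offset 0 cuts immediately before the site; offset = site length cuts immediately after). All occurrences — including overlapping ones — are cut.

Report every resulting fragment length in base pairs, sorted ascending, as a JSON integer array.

Scan for sites:
  BxoI ATTCGTC/7: at [38, 74, 86, 122, 176, 225] ⇒ [45, 81, 93, 129, 183, 232]
  EstI GGACTCA/4: at [28, 64, 108, 130, 140, 157, 192, 210, 218] ⇒ [32, 68, 112, 134, 144, 161, 196, 214, 222]
  QalIV TGCGTT/0: at [8] ⇒ [8]
  PtaIX AGCA/0: at [2, 18, 147, 152, 206] ⇒ [2, 18, 147, 152, 206]
  NpsVI AAATAG/4: at [21, 95, 102, 115, 234] ⇒ [25, 99, 106, 119, 238]

Pooled cuts: [2, 8, 18, 25, 32, 45, 68, 81, 93, 99, 106, 112, 119, 129, 134, 144, 147, 152, 161, 183, 196, 206, 214, 222, 232, 238]

Fragment lengths:
  2→8: 6 bp
  8→18: 10 bp
  18→25: 7 bp
  25→32: 7 bp
  32→45: 13 bp
  45→68: 23 bp
  68→81: 13 bp
  81→93: 12 bp
  93→99: 6 bp
  99→106: 7 bp
  106→112: 6 bp
  112→119: 7 bp
  119→129: 10 bp
  129→134: 5 bp
  134→144: 10 bp
  144→147: 3 bp
  147→152: 5 bp
  152→161: 9 bp
  161→183: 22 bp
  183→196: 13 bp
  196→206: 10 bp
  206→214: 8 bp
  214→222: 8 bp
  222→232: 10 bp
  232→238: 6 bp
  238→2 (wrap): 243-238+2 = 7 bp

[3,5,5,6,6,6,6,7,7,7,7,7,8,8,9,10,10,10,10,10,12,13,13,13,22,23]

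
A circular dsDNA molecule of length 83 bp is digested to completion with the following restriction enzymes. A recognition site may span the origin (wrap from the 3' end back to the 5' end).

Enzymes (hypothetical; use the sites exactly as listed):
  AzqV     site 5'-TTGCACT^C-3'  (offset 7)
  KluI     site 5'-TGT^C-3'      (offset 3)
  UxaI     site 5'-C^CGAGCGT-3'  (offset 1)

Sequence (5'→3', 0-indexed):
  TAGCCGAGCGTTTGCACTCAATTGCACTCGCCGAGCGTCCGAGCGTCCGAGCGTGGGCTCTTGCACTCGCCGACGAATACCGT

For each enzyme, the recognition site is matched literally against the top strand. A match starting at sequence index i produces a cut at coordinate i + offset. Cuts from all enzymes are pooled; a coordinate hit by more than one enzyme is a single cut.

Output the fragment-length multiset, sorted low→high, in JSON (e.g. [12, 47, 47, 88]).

Scan for sites:
  AzqV (TTGCACTC, off=7): starts [11, 21, 60] → cuts [18, 28, 67]
  KluI (TGTC, off=3): no sites
  UxaI (CCGAGCGT, off=1): starts [3, 30, 38, 46] → cuts [4, 31, 39, 47]

Pooled cuts: [4, 18, 28, 31, 39, 47, 67]

Fragment lengths:
  4→18: 14 bp
  18→28: 10 bp
  28→31: 3 bp
  31→39: 8 bp
  39→47: 8 bp
  47→67: 20 bp
  67→4 (wrap): 83-67+4 = 20 bp

[3,8,8,10,14,20,20]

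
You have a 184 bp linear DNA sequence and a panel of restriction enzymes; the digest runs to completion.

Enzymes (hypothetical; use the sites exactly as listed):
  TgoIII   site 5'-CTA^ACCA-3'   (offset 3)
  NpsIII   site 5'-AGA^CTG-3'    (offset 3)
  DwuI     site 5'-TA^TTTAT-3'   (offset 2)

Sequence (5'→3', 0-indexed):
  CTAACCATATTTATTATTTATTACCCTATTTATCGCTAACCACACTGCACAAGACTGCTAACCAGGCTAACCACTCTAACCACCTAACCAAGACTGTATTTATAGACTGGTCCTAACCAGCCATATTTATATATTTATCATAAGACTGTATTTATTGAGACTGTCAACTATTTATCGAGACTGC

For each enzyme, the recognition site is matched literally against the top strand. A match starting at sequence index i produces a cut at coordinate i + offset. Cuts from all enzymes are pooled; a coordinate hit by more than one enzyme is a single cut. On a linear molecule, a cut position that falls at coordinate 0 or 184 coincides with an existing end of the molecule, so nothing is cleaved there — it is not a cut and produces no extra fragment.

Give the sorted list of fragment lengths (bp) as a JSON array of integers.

Scan for sites:
  TgoIII (CTAACCA, off=3): starts [0, 35, 57, 66, 75, 83, 112] → cuts [3, 38, 60, 69, 78, 86, 115]
  NpsIII (AGACTG, off=3): starts [51, 90, 103, 142, 157, 177] → cuts [54, 93, 106, 145, 160, 180]
  DwuI (TATTTAT, off=2): starts [7, 14, 26, 96, 123, 131, 148, 168] → cuts [9, 16, 28, 98, 125, 133, 150, 170]

All cut coordinates (distinct, sorted): [3, 9, 16, 28, 38, 54, 60, 69, 78, 86, 93, 98, 106, 115, 125, 133, 145, 150, 160, 170, 180]

Fragments:
  [0,3): 3 bp
  [3,9): 6 bp
  [9,16): 7 bp
  [16,28): 12 bp
  [28,38): 10 bp
  [38,54): 16 bp
  [54,60): 6 bp
  [60,69): 9 bp
  [69,78): 9 bp
  [78,86): 8 bp
  [86,93): 7 bp
  [93,98): 5 bp
  [98,106): 8 bp
  [106,115): 9 bp
  [115,125): 10 bp
  [125,133): 8 bp
  [133,145): 12 bp
  [145,150): 5 bp
  [150,160): 10 bp
  [160,170): 10 bp
  [170,180): 10 bp
  [180,184): 4 bp

[3,4,5,5,6,6,7,7,8,8,8,9,9,9,10,10,10,10,10,12,12,16]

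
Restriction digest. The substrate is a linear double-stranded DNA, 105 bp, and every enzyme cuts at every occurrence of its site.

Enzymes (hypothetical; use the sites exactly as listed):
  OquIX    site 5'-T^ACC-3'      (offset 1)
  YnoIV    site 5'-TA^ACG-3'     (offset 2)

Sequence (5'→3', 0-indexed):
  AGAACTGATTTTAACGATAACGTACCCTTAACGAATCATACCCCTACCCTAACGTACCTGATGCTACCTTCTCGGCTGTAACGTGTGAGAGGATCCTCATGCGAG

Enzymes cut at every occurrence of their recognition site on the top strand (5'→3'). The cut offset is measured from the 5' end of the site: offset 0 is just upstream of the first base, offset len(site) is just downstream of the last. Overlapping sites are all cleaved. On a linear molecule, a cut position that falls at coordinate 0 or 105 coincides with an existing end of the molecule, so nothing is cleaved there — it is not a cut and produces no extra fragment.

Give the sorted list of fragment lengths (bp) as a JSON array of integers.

Per-enzyme occurrences:
  OquIX (TACC, off=1): starts [22, 38, 44, 54, 64] → cuts [23, 39, 45, 55, 65]
  YnoIV (TAACG, off=2): starts [11, 17, 28, 49, 78] → cuts [13, 19, 30, 51, 80]

Pooled cuts: [13, 19, 23, 30, 39, 45, 51, 55, 65, 80]

Fragments:
  [0,13): 13 bp
  [13,19): 6 bp
  [19,23): 4 bp
  [23,30): 7 bp
  [30,39): 9 bp
  [39,45): 6 bp
  [45,51): 6 bp
  [51,55): 4 bp
  [55,65): 10 bp
  [65,80): 15 bp
  [80,105): 25 bp

[4,4,6,6,6,7,9,10,13,15,25]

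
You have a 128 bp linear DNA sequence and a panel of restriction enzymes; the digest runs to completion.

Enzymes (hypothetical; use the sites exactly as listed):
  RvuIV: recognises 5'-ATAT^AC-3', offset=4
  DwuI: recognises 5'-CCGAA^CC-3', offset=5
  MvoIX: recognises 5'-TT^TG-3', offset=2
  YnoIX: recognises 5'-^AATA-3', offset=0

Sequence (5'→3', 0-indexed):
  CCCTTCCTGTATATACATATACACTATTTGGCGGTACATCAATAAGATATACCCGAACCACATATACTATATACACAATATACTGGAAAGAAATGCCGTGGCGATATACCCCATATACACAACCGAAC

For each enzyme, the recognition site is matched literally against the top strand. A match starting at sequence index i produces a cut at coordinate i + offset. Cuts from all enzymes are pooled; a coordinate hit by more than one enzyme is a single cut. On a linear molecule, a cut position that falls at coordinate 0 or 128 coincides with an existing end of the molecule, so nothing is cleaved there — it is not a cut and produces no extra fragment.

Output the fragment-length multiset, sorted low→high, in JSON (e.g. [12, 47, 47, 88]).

[4,5,6,7,7,8,8,9,10,12,12,14,26]

Site scan:
  RvuIV (ATATAC, off=4): starts [10, 16, 46, 61, 68, 77, 103, 112] → cuts [14, 20, 50, 65, 72, 81, 107, 116]
  DwuI (CCGAACC, off=5): starts [52] → cuts [57]
  MvoIX (TTTG, off=2): starts [26] → cuts [28]
  YnoIX (AATA, off=0): starts [40, 76] → cuts [40, 76]

Pooled cuts: [14, 20, 28, 40, 50, 57, 65, 72, 76, 81, 107, 116]

Fragment lengths:
  [0,14): 14 bp
  [14,20): 6 bp
  [20,28): 8 bp
  [28,40): 12 bp
  [40,50): 10 bp
  [50,57): 7 bp
  [57,65): 8 bp
  [65,72): 7 bp
  [72,76): 4 bp
  [76,81): 5 bp
  [81,107): 26 bp
  [107,116): 9 bp
  [116,128): 12 bp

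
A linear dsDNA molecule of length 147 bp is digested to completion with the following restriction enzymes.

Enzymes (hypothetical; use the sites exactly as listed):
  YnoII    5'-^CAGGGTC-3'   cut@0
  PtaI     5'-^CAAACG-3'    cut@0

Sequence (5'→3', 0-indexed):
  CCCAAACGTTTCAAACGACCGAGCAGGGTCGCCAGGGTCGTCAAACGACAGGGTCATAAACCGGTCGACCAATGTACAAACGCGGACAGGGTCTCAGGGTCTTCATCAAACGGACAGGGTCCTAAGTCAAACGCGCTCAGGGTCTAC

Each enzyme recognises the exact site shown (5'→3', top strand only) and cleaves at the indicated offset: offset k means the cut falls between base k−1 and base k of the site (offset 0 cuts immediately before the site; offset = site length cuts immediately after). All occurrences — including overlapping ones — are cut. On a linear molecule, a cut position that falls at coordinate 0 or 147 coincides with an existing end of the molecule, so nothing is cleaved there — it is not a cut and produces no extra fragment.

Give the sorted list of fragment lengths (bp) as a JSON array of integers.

Scan for sites:
  YnoII CAGGGTC/0: at [23, 32, 48, 86, 94, 114, 137] ⇒ [23, 32, 48, 86, 94, 114, 137]
  PtaI CAAACG/0: at [2, 11, 41, 76, 106, 127] ⇒ [2, 11, 41, 76, 106, 127]

Pooled cuts: [2, 11, 23, 32, 41, 48, 76, 86, 94, 106, 114, 127, 137]

Fragment lengths:
  [0,2): 2 bp
  [2,11): 9 bp
  [11,23): 12 bp
  [23,32): 9 bp
  [32,41): 9 bp
  [41,48): 7 bp
  [48,76): 28 bp
  [76,86): 10 bp
  [86,94): 8 bp
  [94,106): 12 bp
  [106,114): 8 bp
  [114,127): 13 bp
  [127,137): 10 bp
  [137,147): 10 bp

[2,7,8,8,9,9,9,10,10,10,12,12,13,28]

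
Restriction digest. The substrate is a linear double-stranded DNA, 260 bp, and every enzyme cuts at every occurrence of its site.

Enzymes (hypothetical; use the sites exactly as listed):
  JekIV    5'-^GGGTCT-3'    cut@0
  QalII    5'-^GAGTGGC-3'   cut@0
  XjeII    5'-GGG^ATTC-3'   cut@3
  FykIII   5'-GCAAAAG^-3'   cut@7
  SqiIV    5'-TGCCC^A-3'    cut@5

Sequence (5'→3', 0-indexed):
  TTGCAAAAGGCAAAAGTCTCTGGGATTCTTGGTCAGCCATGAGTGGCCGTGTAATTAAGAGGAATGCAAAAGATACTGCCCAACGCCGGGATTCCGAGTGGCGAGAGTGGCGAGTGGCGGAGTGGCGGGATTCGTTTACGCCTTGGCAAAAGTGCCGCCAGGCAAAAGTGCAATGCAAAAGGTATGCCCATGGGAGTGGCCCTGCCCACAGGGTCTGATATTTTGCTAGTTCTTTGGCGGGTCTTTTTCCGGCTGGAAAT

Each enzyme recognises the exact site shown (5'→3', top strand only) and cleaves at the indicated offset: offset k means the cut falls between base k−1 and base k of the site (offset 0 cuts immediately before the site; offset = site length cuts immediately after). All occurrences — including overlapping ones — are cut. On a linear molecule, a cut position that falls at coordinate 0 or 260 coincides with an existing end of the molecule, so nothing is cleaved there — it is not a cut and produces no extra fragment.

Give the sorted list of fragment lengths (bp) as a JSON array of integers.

Site scan:
  JekIV GGGTCT/0: at [210, 238] ⇒ [210, 238]
  QalII GAGTGGC/0: at [40, 95, 104, 111, 119, 193] ⇒ [40, 95, 104, 111, 119, 193]
  XjeII GGGATTC/3: at [21, 87, 126] ⇒ [24, 90, 129]
  FykIII GCAAAAG/7: at [2, 9, 65, 145, 161, 174] ⇒ [9, 16, 72, 152, 168, 181]
  SqiIV TGCCCA/5: at [76, 184, 202] ⇒ [81, 189, 207]

Pooled cuts: [9, 16, 24, 40, 72, 81, 90, 95, 104, 111, 119, 129, 152, 168, 181, 189, 193, 207, 210, 238]

Fragments:
  [0,9): 9 bp
  [9,16): 7 bp
  [16,24): 8 bp
  [24,40): 16 bp
  [40,72): 32 bp
  [72,81): 9 bp
  [81,90): 9 bp
  [90,95): 5 bp
  [95,104): 9 bp
  [104,111): 7 bp
  [111,119): 8 bp
  [119,129): 10 bp
  [129,152): 23 bp
  [152,168): 16 bp
  [168,181): 13 bp
  [181,189): 8 bp
  [189,193): 4 bp
  [193,207): 14 bp
  [207,210): 3 bp
  [210,238): 28 bp
  [238,260): 22 bp

[3,4,5,7,7,8,8,8,9,9,9,9,10,13,14,16,16,22,23,28,32]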